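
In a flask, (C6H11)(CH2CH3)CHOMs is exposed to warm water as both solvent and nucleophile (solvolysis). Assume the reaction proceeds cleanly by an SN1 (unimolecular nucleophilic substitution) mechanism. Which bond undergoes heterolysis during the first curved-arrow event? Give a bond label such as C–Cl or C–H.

C–O

Step 1: Rate-determining heterolysis of the C–O bond gives MsO⁻ and a secondary carbocation.
The bond broken in this step is the C–O bond.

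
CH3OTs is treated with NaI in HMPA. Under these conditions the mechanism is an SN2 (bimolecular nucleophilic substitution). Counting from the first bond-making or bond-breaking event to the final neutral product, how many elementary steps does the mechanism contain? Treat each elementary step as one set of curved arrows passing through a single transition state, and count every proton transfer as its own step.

Step 1: The iodide nucleophile donates a lone pair from I to the α-carbon in a backside attack; simultaneously the C–O σ-bond breaks and both of its electrons leave with TsO⁻. One concerted step with inversion of configuration.
Total: 1 elementary step.

1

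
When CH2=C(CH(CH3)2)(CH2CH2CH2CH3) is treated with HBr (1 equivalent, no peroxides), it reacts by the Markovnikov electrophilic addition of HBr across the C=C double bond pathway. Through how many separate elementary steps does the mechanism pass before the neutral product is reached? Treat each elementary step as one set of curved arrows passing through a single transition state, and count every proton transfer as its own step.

Step 1: Protonation of the alkene by HBr: the π bond acts as the nucleophile and picks up H⁺, giving the more stable (Markovnikov) tertiary carbocation. The H–Br bond breaks heterolytically, releasing Br⁻.
(No 1,2-shift: no single shift to an adjacent carbon would give a more stable cation.)
Step 2: The Br⁻ anion donates a lone pair to the carbocation, forming the new C–Br σ-bond and giving the neutral alkyl halide.
Total: 2 elementary steps.

2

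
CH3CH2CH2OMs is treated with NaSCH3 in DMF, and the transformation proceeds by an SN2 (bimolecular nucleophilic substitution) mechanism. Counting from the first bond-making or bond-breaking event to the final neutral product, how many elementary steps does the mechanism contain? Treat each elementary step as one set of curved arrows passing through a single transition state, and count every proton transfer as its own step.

Step 1: The methanethiolate nucleophile donates a lone pair from S to the α-carbon in a backside attack; simultaneously the C–O σ-bond breaks and both of its electrons leave with MsO⁻. One concerted step with inversion of configuration.
Total: 1 elementary step.

1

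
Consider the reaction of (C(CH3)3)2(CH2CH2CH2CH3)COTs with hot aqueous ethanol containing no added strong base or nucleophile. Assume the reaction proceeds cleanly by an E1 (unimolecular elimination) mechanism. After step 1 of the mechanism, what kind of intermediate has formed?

Step 1: The C–O bond breaks with both electrons going to the tosylate; TsO⁻ leaves and a tertiary carbocation remains.
After step 1 the species present is a tertiary carbocation.

tertiary carbocation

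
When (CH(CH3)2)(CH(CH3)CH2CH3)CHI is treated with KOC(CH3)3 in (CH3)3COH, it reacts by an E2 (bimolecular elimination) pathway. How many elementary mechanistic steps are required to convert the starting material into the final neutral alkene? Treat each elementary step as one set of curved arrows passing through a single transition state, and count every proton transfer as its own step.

1

Step 1: In one step, (CH3)3CO⁻ pulls off a β-proton, the C–I bond cleaves, and a C=C double bond forms between the α- and β-carbons (E2, anti elimination).
Total: 1 elementary step.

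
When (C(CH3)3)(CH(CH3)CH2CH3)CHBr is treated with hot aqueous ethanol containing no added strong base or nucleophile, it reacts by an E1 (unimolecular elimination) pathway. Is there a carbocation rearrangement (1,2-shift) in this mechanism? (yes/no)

yes

The first-formed carbocation is secondary.
The adjacent sec-butyl carbon already bears 2 other carbon substituents and has a hydrogen to migrate; after a 1,2-hydride shift from that carbon the positive charge sits on a tertiary centre.
Tertiary is more stable than secondary, so the shift occurs.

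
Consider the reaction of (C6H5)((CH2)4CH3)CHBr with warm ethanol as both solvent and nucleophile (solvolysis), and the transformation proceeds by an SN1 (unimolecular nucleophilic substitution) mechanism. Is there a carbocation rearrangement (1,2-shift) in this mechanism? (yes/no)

no

The first-formed carbocation is secondary.
No single 1,2-shift to an adjacent carbon would produce a more-substituted cation than the one already present, so no rearrangement occurs.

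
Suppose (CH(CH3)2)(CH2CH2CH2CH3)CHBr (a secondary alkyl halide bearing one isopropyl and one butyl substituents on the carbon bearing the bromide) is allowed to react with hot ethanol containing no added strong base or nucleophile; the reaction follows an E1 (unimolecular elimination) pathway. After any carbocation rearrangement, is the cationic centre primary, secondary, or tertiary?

tertiary

Step 1: Rate-determining heterolysis of the C–Br bond gives Br⁻ and a secondary carbocation.
Step 2: A 1,2-hydride shift from the adjacent isopropyl carbon moves the positive charge from the secondary centre to an adjacent carbon, generating a more stable tertiary carbocation.
The cation rearranges from secondary to tertiary via a 1,2-hydride shift from the adjacent isopropyl carbon; the tertiary cation is what reacts next.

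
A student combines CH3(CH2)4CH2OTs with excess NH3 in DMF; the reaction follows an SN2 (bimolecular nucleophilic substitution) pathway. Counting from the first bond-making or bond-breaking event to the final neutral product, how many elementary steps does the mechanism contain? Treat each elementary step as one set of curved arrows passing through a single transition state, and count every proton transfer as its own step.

2

Step 1: A lone pair on the N of NH3 attacks the α-carbon from the back side while the C–O bond breaks; both bonding electrons leave with TsO⁻. The product of this concerted step is an alkylammonium ion.
Step 2: A second equivalent of NH3 removes a proton from the N, giving the neutral product.
Total: 2 elementary steps.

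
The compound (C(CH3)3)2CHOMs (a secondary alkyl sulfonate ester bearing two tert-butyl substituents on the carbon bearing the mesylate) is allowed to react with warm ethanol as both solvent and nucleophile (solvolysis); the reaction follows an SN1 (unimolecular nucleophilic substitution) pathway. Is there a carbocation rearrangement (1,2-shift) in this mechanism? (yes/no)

yes

The first-formed carbocation is secondary.
The adjacent tert-butyl carbon has no hydrogen but bears methyl groups; migration of one methyl with its bonding pair (a 1,2-methyl shift) places the charge on a tertiary centre.
Tertiary is more stable than secondary, so the shift occurs.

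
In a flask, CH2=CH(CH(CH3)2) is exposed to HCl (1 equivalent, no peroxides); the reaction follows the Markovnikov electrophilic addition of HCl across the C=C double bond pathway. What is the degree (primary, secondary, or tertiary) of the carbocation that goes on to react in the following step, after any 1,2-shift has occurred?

tertiary

Step 1: The π electrons of the C=C bond attack a proton of HCl; Markovnikov addition places the new C–H on the less-substituted alkene carbon, so the positive charge ends up on the more-substituted carbon — a secondary carbocation. The H–Cl bond breaks heterolytically, releasing Cl⁻.
Step 2: A hydride (H with its bonding pair) migrates from the adjacent isopropyl carbon to the cationic centre — a 1,2-hydride shift — upgrading the secondary cation to a tertiary one.
The cation rearranges from secondary to tertiary via a 1,2-hydride shift from the adjacent isopropyl carbon; the tertiary cation is what reacts next.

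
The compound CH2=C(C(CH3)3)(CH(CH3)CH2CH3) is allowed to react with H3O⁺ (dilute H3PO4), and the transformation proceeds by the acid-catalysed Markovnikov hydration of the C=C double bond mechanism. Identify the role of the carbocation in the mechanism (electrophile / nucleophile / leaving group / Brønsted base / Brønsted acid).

Step 2: A lone pair on the oxygen of H2O attacks the carbocation, forming a C–O bond and an oxonium ion (a protonated alcohol).
The carbocation accepts an electron pair into an empty or π* orbital — it is the electrophile.

electrophile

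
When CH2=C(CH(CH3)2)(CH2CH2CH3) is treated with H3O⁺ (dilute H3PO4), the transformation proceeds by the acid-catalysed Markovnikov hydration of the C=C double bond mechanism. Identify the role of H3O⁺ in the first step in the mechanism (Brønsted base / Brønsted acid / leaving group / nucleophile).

Step 1: Protonation of the alkene by H3O⁺: the π bond acts as the nucleophile and picks up H⁺, giving the more stable (Markovnikov) tertiary carbocation. H2O is released.
H3O⁺ in the first step donates a proton in a proton-transfer step — a Brønsted acid.

Brønsted acid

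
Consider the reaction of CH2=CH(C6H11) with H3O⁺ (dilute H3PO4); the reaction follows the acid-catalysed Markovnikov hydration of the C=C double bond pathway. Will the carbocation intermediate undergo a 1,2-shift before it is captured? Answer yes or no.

yes

The first-formed carbocation is secondary.
The adjacent cyclohexyl carbon already bears 2 other carbon substituents and has a hydrogen to migrate; after a 1,2-hydride shift from that carbon the positive charge sits on a tertiary centre.
Tertiary is more stable than secondary, so the shift occurs.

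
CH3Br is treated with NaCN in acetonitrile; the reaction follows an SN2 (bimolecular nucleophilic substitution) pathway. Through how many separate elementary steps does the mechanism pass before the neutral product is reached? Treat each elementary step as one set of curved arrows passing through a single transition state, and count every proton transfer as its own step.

1

Step 1: The cyanide nucleophile donates a lone pair from C to the α-carbon in a backside attack; simultaneously the C–Br σ-bond breaks and both of its electrons leave with Br⁻. One concerted step with inversion of configuration.
Total: 1 elementary step.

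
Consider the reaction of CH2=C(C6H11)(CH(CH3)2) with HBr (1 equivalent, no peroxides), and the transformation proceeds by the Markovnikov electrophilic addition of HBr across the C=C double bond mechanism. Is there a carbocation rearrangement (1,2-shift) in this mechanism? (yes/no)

The first-formed carbocation is tertiary.
No single 1,2-shift to an adjacent carbon would produce a more-substituted cation than the one already present, so no rearrangement occurs.

no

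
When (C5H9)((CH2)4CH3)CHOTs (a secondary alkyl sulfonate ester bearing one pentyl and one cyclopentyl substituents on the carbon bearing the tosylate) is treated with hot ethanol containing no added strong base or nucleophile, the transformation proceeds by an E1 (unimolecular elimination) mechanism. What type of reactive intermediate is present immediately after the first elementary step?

Step 1: Unassisted departure of TsO⁻ (taking the C–O bonding pair) generates a secondary carbocation.
After step 1 the species present is a secondary carbocation.

secondary carbocation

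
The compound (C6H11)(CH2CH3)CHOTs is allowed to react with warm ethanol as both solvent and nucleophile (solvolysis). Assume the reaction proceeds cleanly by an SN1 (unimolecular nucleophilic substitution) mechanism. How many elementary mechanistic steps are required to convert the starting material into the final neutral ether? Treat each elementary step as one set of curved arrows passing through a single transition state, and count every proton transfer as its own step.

Step 1: Ionisation: the C–O σ-bond cleaves heterolytically; both bonding electrons depart with TsO⁻, leaving a secondary carbocation at the α-carbon.
Step 2: A hydride (H with its bonding pair) migrates from the adjacent cyclohexyl carbon to the cationic centre — a 1,2-hydride shift — upgrading the secondary cation to a tertiary one.
Step 3: A lone pair on the oxygen of CH3CH2OH attacks the carbocation, forming a new C–O σ-bond and an oxonium ion.
Step 4: A second solvent molecule removes the proton on oxygen, giving the neutral ether product.
Total: 4 elementary steps.

4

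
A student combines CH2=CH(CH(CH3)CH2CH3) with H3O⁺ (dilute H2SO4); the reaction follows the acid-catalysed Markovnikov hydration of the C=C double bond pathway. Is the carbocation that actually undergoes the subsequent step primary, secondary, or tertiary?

Step 1: The π electrons of the C=C bond attack a proton of H3O⁺; Markovnikov addition places the new C–H on the less-substituted alkene carbon, so the positive charge ends up on the more-substituted carbon — a secondary carbocation. H2O is released.
Step 2: Carbocation rearrangement: a 1,2-hydride shift from the adjacent sec-butyl carbon converts the initially-formed secondary cation into the more stable tertiary cation.
The cation rearranges from secondary to tertiary via a 1,2-hydride shift from the adjacent sec-butyl carbon; the tertiary cation is what reacts next.

tertiary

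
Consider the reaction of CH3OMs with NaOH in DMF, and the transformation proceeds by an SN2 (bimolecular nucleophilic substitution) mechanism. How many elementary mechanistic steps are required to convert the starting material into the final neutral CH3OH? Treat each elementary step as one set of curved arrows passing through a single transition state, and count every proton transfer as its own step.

Step 1: The hydroxide nucleophile donates a lone pair from O to the α-carbon in a backside attack; simultaneously the C–O σ-bond breaks and both of its electrons leave with MsO⁻. One concerted step with inversion of configuration.
Total: 1 elementary step.

1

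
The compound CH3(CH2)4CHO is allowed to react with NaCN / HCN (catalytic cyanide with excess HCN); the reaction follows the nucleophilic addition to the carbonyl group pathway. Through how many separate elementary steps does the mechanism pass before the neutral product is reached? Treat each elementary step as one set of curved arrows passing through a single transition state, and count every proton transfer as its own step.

2

Step 1: A lone pair / filled orbital on CN⁻ attacks the electrophilic carbonyl carbon; the π(C=O) electrons shift onto oxygen, producing a tetrahedral alkoxide intermediate.
Step 2: The alkoxide is protonated in situ by undissociated HCN, yielding a cyanohydrin; the CN⁻ so formed carries on the cycle.
Total: 2 elementary steps.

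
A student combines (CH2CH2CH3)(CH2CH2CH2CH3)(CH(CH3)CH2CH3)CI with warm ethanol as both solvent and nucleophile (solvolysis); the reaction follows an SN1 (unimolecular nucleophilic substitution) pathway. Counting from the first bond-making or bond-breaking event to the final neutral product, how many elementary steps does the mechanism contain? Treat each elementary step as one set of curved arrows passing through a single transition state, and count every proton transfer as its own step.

Step 1: Unassisted departure of I⁻ (taking the C–I bonding pair) generates a tertiary carbocation.
(No 1,2-shift: no single shift to an adjacent carbon would give a more stable cation.)
Step 2: A lone pair on the oxygen of CH3CH2OH attacks the carbocation, forming a new C–O σ-bond and an oxonium ion.
Step 3: A second solvent molecule removes the proton on oxygen, giving the neutral ether product.
Total: 3 elementary steps.

3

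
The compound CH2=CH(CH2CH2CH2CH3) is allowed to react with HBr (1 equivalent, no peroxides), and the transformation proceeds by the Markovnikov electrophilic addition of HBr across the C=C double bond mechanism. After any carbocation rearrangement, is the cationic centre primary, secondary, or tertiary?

secondary

Step 1: Protonation of the alkene by HBr: the π bond acts as the nucleophile and picks up H⁺, giving the more stable (Markovnikov) secondary carbocation. The H–Br bond breaks heterolytically, releasing Br⁻.
No single 1,2-shift to an adjacent carbon would give a more-substituted cation, so no rearrangement occurs.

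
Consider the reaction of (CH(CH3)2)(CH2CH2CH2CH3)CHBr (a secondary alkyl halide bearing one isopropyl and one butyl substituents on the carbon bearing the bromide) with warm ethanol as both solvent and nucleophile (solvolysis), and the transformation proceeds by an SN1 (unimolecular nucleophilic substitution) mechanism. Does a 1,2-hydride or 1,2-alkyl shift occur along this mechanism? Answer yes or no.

The first-formed carbocation is secondary.
The adjacent isopropyl carbon already bears 2 other carbon substituents and has a hydrogen to migrate; after a 1,2-hydride shift from that carbon the positive charge sits on a tertiary centre.
Tertiary is more stable than secondary, so the shift occurs.

yes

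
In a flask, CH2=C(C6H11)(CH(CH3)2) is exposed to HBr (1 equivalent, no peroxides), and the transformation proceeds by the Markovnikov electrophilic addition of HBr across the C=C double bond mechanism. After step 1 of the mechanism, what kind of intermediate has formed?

tertiary carbocation

Step 1: Protonation of the alkene by HBr: the π bond acts as the nucleophile and picks up H⁺, giving the more stable (Markovnikov) tertiary carbocation. The H–Br bond breaks heterolytically, releasing Br⁻.
After step 1 the species present is a tertiary carbocation.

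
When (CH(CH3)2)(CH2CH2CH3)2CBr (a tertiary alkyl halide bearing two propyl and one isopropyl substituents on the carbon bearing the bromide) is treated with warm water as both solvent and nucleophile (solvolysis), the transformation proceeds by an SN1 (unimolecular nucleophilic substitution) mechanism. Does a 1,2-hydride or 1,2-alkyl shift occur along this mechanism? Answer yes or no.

no

The first-formed carbocation is tertiary.
No single 1,2-shift to an adjacent carbon would produce a more-substituted cation than the one already present, so no rearrangement occurs.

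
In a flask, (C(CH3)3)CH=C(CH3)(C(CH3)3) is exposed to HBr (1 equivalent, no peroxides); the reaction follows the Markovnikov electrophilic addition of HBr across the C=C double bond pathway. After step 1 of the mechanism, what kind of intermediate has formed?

Step 1: Protonation of the alkene by HBr: the π bond acts as the nucleophile and picks up H⁺, giving the more stable (Markovnikov) tertiary carbocation. The H–Br bond breaks heterolytically, releasing Br⁻.
After step 1 the species present is a tertiary carbocation.

tertiary carbocation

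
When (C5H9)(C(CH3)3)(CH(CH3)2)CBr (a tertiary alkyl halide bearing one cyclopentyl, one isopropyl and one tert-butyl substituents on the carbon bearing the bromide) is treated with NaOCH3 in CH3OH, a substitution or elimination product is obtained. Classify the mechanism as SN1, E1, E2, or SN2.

E2

Conditions: a strong base with a tertiary substrate bearing a β-hydrogen.
These conditions are the textbook signature of the E2 pathway.
A strong (often hindered) base removes a β-H in concert with loss of the leaving group — bimolecular elimination.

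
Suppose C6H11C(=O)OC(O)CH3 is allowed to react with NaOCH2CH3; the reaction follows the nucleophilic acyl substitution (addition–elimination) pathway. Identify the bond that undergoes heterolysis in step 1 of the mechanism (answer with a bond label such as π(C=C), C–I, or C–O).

π(C=O)

Step 1: Nucleophilic addition of CH3CH2O⁻ to the acyl carbon breaks the π(C=O) bond and yields a tetrahedral, anionic intermediate.
The bond broken in this step is the π(C=O) bond.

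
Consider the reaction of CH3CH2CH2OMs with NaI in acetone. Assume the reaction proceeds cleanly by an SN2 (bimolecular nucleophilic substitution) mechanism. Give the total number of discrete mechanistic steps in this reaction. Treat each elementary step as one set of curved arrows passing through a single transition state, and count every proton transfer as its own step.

1

Step 1: Backside attack by I⁻ on the carbon bearing the mesylate: the new C–I bond forms as the C–O bond breaks, with Walden inversion at carbon.
Total: 1 elementary step.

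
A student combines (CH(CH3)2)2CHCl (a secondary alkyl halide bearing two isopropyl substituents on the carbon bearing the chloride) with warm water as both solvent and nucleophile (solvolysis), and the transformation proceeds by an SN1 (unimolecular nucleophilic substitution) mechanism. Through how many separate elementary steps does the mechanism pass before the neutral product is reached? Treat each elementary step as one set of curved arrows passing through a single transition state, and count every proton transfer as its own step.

4

Step 1: Ionisation: the C–Cl σ-bond cleaves heterolytically; both bonding electrons depart with Cl⁻, leaving a secondary carbocation at the α-carbon.
Step 2: A 1,2-hydride shift from the adjacent isopropyl carbon moves the positive charge from the secondary centre to an adjacent carbon, generating a more stable tertiary carbocation.
Step 3: Nucleophilic capture: the oxygen of H2O bonds to the cationic carbon, producing an oxonium-ion intermediate.
Step 4: Deprotonation of the oxonium oxygen by solvent water yields the neutral alcohol.
Total: 4 elementary steps.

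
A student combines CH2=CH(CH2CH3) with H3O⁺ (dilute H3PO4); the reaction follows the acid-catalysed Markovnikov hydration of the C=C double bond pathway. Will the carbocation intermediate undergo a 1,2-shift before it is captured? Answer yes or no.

no

The first-formed carbocation is secondary.
No single 1,2-shift to an adjacent carbon would produce a more-substituted cation than the one already present, so no rearrangement occurs.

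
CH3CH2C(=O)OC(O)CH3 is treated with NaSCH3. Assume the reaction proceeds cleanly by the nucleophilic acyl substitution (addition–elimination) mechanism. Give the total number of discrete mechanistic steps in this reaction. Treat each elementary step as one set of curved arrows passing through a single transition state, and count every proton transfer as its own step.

2

Step 1: Nucleophilic addition of CH3S⁻ to the acyl carbon breaks the π(C=O) bond and yields a tetrahedral, anionic intermediate.
Step 2: An oxygen lone pair re-forms the C=O π bond as the C–O σ-bond breaks; CH3CO2⁻ is expelled.
Total: 2 elementary steps.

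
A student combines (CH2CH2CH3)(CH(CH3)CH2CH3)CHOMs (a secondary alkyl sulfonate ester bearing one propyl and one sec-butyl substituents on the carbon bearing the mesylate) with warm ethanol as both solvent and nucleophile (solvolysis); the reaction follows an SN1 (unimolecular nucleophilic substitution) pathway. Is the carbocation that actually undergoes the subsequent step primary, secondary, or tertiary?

Step 1: Unassisted departure of MsO⁻ (taking the C–O bonding pair) generates a secondary carbocation.
Step 2: A 1,2-hydride shift from the adjacent sec-butyl carbon moves the positive charge from the secondary centre to an adjacent carbon, generating a more stable tertiary carbocation.
The cation rearranges from secondary to tertiary via a 1,2-hydride shift from the adjacent sec-butyl carbon; the tertiary cation is what reacts next.

tertiary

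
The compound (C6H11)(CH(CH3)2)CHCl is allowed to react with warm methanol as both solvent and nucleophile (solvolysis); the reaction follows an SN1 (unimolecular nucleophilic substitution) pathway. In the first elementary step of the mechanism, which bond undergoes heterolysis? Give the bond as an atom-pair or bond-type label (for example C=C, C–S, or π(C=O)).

Step 1: Rate-determining heterolysis of the C–Cl bond gives Cl⁻ and a secondary carbocation.
The bond broken in this step is the C–Cl bond.

C–Cl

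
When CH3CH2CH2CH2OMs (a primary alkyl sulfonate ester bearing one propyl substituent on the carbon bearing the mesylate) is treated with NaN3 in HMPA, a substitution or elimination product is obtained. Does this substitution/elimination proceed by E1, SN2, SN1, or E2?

SN2

Conditions: a primary substrate with a strong nucleophile in the polar aprotic solvent HMPA.
These conditions are the textbook signature of the SN2 pathway.
An unhindered substrate with a strong nucleophile in a polar aprotic solvent favours one-step backside displacement.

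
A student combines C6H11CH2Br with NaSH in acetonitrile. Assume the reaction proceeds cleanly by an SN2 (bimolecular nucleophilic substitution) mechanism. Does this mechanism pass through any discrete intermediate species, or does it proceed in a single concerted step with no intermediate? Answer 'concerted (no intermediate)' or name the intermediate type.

The hydrosulfide nucleophile donates a lone pair from S to the α-carbon in a backside attack; simultaneously the C–Br σ-bond breaks and both of its electrons leave with Br⁻. One concerted step with inversion of configuration.
All bond changes occur in one transition state; no discrete intermediate is formed.

concerted (no intermediate)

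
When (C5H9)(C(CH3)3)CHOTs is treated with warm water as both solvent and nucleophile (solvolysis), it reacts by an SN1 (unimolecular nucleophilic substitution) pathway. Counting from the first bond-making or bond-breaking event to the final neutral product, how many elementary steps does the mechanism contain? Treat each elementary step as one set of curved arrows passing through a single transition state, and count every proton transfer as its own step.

4

Step 1: Rate-determining heterolysis of the C–O bond gives TsO⁻ and a secondary carbocation.
Step 2: A hydride (H with its bonding pair) migrates from the adjacent cyclopentyl carbon to the cationic centre — a 1,2-hydride shift — upgrading the secondary cation to a tertiary one.
Step 3: H2O donates an oxygen lone pair into the empty p orbital of the cation, giving a protonated alcohol (an oxonium ion).
Step 4: Proton transfer from the O–H of the oxonium ion to a solvent molecule delivers the neutral alcohol.
Total: 4 elementary steps.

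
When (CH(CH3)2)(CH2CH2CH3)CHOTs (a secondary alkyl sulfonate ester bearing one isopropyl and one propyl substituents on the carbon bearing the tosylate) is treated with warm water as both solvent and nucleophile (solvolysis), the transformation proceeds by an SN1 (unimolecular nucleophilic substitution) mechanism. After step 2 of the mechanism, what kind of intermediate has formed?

tertiary carbocation

Step 1: Rate-determining heterolysis of the C–O bond gives TsO⁻ and a secondary carbocation.
Step 2: A hydride (H with its bonding pair) migrates from the adjacent isopropyl carbon to the cationic centre — a 1,2-hydride shift — upgrading the secondary cation to a tertiary one.
After step 2 the species present is a tertiary carbocation.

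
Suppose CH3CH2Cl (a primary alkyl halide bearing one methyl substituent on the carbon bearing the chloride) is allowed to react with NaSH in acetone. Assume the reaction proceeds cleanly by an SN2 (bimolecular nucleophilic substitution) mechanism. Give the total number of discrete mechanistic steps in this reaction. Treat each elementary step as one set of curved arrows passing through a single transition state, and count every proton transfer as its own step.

Step 1: HS⁻ attacks the back face of the α-carbon while Cl⁻ departs with the C–Cl bonding pair — a single concerted displacement through a pentacoordinate transition state.
Total: 1 elementary step.

1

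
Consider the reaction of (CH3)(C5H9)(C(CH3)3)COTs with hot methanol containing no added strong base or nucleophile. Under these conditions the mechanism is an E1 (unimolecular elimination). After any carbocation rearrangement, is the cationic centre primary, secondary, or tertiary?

tertiary

Step 1: Unassisted departure of TsO⁻ (taking the C–O bonding pair) generates a tertiary carbocation.
No single 1,2-shift to an adjacent carbon would give a more-substituted cation, so no rearrangement occurs.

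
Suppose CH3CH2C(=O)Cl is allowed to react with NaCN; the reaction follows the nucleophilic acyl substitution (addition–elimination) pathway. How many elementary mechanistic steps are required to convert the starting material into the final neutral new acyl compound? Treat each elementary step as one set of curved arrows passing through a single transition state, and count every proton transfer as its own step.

2

Step 1: CN⁻ adds to the carbonyl carbon; the C=O π electrons shift onto oxygen and a tetrahedral alkoxide intermediate forms.
Step 2: Elimination step: re-formation of the carbonyl π bond drives out Cl⁻, giving the new acyl compound.
Total: 2 elementary steps.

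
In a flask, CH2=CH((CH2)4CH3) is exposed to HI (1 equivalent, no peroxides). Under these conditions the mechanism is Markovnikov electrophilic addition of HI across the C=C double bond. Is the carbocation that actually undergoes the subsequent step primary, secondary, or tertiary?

secondary

Step 1: The π electrons of the C=C bond attack a proton of HI; Markovnikov addition places the new C–H on the less-substituted alkene carbon, so the positive charge ends up on the more-substituted carbon — a secondary carbocation. The H–I bond breaks heterolytically, releasing I⁻.
No single 1,2-shift to an adjacent carbon would give a more-substituted cation, so no rearrangement occurs.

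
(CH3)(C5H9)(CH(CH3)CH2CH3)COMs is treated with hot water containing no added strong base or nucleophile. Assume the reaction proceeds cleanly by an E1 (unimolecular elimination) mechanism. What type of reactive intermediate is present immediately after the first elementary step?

tertiary carbocation

Step 1: Rate-determining heterolysis of the C–O bond gives MsO⁻ and a tertiary carbocation.
After step 1 the species present is a tertiary carbocation.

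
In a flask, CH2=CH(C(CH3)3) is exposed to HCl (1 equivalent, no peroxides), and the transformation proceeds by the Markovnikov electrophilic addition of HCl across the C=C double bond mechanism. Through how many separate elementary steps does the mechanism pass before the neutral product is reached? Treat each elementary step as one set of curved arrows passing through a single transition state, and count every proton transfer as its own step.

3

Step 1: Electrophilic addition begins with the π(C=C) electrons forming a bond to the proton of HCl. Following Markovnikov's rule, the resulting cation is secondary. The H–Cl bond breaks heterolytically, releasing Cl⁻.
Step 2: Carbocation rearrangement: a 1,2-methyl shift from the adjacent tert-butyl carbon converts the initially-formed secondary cation into the more stable tertiary cation.
Step 3: The Cl⁻ anion donates a lone pair to the carbocation, forming the new C–Cl σ-bond and giving the neutral alkyl halide.
Total: 3 elementary steps.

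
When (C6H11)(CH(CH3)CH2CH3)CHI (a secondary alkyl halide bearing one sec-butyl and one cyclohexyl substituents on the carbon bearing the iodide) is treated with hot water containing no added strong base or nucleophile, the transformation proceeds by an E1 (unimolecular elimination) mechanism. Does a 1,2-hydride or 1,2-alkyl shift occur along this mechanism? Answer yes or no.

yes

The first-formed carbocation is secondary.
The adjacent sec-butyl carbon already bears 2 other carbon substituents and has a hydrogen to migrate; after a 1,2-hydride shift from that carbon the positive charge sits on a tertiary centre.
Tertiary is more stable than secondary, so the shift occurs.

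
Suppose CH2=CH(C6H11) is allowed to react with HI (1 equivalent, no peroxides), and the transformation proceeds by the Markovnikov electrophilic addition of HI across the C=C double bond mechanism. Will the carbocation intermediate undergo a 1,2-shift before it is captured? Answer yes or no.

yes

The first-formed carbocation is secondary.
The adjacent cyclohexyl carbon already bears 2 other carbon substituents and has a hydrogen to migrate; after a 1,2-hydride shift from that carbon the positive charge sits on a tertiary centre.
Tertiary is more stable than secondary, so the shift occurs.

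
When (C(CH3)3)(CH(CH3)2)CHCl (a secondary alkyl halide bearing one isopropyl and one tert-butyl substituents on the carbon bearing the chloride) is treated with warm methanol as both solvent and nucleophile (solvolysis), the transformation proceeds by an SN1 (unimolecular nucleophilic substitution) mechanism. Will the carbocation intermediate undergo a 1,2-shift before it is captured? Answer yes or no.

yes

The first-formed carbocation is secondary.
The adjacent isopropyl carbon already bears 2 other carbon substituents and has a hydrogen to migrate; after a 1,2-hydride shift from that carbon the positive charge sits on a tertiary centre.
Tertiary is more stable than secondary, so the shift occurs.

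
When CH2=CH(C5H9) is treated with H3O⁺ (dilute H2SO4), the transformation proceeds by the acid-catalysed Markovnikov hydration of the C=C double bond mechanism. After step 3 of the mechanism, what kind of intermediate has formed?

oxonium ion

Step 1: Protonation of the alkene by H3O⁺: the π bond acts as the nucleophile and picks up H⁺, giving the more stable (Markovnikov) secondary carbocation. H2O is released.
Step 2: A 1,2-hydride shift from the adjacent cyclopentyl carbon moves the positive charge from the secondary centre to an adjacent carbon, generating a more stable tertiary carbocation.
Step 3: Water acts as the nucleophile: an oxygen lone pair bonds to the cationic carbon, giving an oxonium-ion intermediate.
After step 3 the species present is an oxonium ion.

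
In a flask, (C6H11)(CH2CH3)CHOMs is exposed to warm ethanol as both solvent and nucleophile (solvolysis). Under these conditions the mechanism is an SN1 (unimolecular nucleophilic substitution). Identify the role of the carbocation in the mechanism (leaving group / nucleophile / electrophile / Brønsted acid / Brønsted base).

Step 3: CH3CH2OH donates an oxygen lone pair into the empty p orbital of the cation, giving a protonated ether (an oxonium ion).
The carbocation accepts an electron pair into an empty or π* orbital — it is the electrophile.

electrophile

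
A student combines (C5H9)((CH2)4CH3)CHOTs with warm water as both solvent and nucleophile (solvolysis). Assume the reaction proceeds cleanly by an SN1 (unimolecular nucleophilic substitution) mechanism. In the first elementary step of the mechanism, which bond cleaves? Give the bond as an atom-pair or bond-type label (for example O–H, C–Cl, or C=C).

C–O

Step 1: The C–O bond breaks with both electrons going to the tosylate; TsO⁻ leaves and a secondary carbocation remains.
The bond broken in this step is the C–O bond.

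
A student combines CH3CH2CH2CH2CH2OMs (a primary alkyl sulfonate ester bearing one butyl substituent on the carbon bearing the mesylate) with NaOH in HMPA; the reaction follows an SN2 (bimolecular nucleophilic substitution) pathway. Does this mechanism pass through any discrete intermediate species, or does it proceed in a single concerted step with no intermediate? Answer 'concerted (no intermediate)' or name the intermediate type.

concerted (no intermediate)

OH⁻ attacks the back face of the α-carbon while MsO⁻ departs with the C–O bonding pair — a single concerted displacement through a pentacoordinate transition state.
All bond changes occur in one transition state; no discrete intermediate is formed.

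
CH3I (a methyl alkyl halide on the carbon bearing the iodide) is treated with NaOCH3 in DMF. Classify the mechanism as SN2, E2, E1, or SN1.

SN2

Conditions: a methyl substrate with a strong nucleophile in the polar aprotic solvent DMF.
These conditions are the textbook signature of the SN2 pathway.
An unhindered substrate with a strong nucleophile in a polar aprotic solvent favours one-step backside displacement.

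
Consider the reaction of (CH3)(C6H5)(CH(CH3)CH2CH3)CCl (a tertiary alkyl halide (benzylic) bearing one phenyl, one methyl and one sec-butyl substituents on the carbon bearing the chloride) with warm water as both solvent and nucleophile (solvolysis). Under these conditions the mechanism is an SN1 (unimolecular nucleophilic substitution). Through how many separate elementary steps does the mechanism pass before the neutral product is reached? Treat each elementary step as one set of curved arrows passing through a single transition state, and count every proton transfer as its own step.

3

Step 1: Ionisation: the C–Cl σ-bond cleaves heterolytically; both bonding electrons depart with Cl⁻, leaving a tertiary carbocation at the α-carbon.
(No 1,2-shift: no single shift to an adjacent carbon would give a more stable cation.)
Step 2: H2O donates an oxygen lone pair into the empty p orbital of the cation, giving a protonated alcohol (an oxonium ion).
Step 3: Deprotonation of the oxonium oxygen by solvent water yields the neutral alcohol.
Total: 3 elementary steps.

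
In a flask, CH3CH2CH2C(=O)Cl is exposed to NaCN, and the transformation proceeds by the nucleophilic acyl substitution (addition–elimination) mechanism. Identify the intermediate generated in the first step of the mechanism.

Step 1: CN⁻ adds to the carbonyl carbon; the C=O π electrons shift onto oxygen and a tetrahedral alkoxide intermediate forms.
After step 1 the species present is a tetrahedral intermediate.

tetrahedral intermediate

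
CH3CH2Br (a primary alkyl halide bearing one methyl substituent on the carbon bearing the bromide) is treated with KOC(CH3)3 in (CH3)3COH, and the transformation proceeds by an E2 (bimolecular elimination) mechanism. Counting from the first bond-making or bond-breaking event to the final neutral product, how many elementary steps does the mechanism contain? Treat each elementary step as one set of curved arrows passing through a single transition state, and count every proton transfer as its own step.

Step 1: In one step, (CH3)3CO⁻ pulls off a β-proton, the C–Br bond cleaves, and a C=C double bond forms between the α- and β-carbons (E2, anti elimination).
Total: 1 elementary step.

1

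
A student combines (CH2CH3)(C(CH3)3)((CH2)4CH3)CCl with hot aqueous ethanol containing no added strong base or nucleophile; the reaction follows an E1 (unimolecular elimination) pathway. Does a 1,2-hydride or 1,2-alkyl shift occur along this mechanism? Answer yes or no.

no

The first-formed carbocation is tertiary.
No single 1,2-shift to an adjacent carbon would produce a more-substituted cation than the one already present, so no rearrangement occurs.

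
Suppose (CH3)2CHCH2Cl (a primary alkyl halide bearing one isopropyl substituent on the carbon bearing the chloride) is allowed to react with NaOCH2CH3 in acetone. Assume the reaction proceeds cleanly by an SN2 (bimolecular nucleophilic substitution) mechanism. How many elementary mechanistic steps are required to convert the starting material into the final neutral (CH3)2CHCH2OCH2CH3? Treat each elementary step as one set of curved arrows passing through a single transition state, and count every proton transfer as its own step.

Step 1: CH3CH2O⁻ attacks the back face of the α-carbon while Cl⁻ departs with the C–Cl bonding pair — a single concerted displacement through a pentacoordinate transition state.
Total: 1 elementary step.

1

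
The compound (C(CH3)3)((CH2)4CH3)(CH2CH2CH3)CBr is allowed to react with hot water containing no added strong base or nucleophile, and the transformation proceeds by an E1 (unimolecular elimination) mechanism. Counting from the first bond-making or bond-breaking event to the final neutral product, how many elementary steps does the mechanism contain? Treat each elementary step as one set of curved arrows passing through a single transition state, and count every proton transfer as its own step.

2

Step 1: Unassisted departure of Br⁻ (taking the C–Br bonding pair) generates a tertiary carbocation.
(No 1,2-shift: no single shift to an adjacent carbon would give a more stable cation.)
Step 2: Loss of a β-proton to a water molecule of the solvent: the C–H bonding pair collapses toward the cationic carbon to form the C=C π bond, yielding the alkene.
Total: 2 elementary steps.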